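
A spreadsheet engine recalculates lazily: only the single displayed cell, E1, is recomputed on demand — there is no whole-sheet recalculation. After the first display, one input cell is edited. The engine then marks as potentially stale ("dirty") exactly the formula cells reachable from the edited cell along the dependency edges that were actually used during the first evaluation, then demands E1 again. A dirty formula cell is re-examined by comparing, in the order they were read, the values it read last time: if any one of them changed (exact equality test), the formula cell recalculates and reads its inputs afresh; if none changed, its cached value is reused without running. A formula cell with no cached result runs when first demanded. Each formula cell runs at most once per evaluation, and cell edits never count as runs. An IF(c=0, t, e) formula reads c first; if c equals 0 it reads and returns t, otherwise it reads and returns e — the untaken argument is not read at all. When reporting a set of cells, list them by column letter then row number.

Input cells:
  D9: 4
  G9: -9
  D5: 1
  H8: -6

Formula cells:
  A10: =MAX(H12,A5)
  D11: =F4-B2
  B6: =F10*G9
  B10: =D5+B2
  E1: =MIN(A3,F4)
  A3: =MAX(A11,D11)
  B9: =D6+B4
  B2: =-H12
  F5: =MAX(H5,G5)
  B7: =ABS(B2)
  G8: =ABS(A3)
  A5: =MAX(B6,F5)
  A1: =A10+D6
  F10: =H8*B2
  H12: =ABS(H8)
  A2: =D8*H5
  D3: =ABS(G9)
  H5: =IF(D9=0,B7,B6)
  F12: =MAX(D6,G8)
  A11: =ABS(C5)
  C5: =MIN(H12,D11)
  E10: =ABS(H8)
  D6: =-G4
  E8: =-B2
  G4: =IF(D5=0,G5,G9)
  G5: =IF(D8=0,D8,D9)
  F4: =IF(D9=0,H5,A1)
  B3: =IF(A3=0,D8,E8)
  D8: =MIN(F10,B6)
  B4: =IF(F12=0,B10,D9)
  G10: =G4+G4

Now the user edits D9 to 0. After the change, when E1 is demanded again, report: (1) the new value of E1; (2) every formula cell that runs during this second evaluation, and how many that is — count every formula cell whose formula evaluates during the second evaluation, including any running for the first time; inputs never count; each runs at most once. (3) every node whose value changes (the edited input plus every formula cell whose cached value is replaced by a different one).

First evaluation (everything demanded from the output):
  H12 = ABS(-6) = 6
  B2 = -(6) = -6
  F10 = -6 * -6 = 36
  B6 = 36 * -9 = -324
  D8 = MIN(36, -324) = -324
  G5 = IF(D8=0: D8=-324 -> else branch D9) = 4
  G4 = IF(D5=0: D5=1 -> else branch G9) = -9
  D6 = -(-9) = 9
  H5 = IF(D9=0: D9=4 -> else branch B6) = -324
  F5 = MAX(-324, 4) = 4
  A5 = MAX(-324, 4) = 4
  A10 = MAX(6, 4) = 6
  A1 = 6 + 9 = 15
  F4 = IF(D9=0: D9=4 -> else branch A1) = 15
  D11 = 15 - -6 = 21
  C5 = MIN(6, 21) = 6
  A11 = ABS(6) = 6
  A3 = MAX(6, 21) = 21
  E1 = MIN(21, 15) = 15

Propagation after the edit:
  B7: demanded for the first time — runs, produces 6.
  G5: marked dirty but never re-examined — demand shifted away from it.
  H5: runs — D9 4->0; result 6.
  F5: marked dirty but never re-examined — demand shifted away from it.
  A5: marked dirty but never re-examined — demand shifted away from it.
  A10: marked dirty but never re-examined — demand shifted away from it.
  A1: marked dirty but never re-examined — demand shifted away from it.
  F4: runs — D9 4->0; result 6.
  D11: runs — F4 15->6; result 12.
  C5: runs — D11 21->12; result 6 (same value as before).
  A11: checked — values it read are unchanged (C5 unchanged); reused cached 6 without running.
  A3: runs — D11 21->12; result 12.
  E1: runs — A3 21->12; F4 15->6; result 6.

Key observation: a condition flipped, so demand moved to the other branch — A1, A5, A10, F5, G5 are never re-examined.

New value of E1: 6.
Formula cells that run: A3, B7, C5, D11, E1, F4, H5 — 7 in total.
Values that change: A3, D9, D11, E1, F4, H5.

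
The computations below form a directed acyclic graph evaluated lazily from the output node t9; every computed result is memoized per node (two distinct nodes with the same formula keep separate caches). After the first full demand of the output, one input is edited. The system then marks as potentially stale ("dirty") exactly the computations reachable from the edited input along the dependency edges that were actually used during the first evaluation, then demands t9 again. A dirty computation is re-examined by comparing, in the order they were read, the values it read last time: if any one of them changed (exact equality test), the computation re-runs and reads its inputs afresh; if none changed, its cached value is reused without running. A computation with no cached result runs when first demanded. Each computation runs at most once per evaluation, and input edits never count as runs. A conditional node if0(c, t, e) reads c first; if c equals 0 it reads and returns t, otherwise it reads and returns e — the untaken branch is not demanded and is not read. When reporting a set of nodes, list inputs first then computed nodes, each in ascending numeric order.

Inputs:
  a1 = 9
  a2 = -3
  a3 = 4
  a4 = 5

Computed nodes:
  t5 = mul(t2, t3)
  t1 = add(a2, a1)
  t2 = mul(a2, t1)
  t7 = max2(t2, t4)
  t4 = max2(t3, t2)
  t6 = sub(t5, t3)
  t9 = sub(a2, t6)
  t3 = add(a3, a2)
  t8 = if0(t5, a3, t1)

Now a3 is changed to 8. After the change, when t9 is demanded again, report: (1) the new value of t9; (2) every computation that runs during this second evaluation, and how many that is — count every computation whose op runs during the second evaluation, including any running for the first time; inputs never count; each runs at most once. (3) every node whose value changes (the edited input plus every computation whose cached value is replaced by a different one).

Demanding t9 again yields 92.
4 computations run: t3, t5, t6, t9.
The nodes whose values change: a3, t3, t5, t6, t9.

First demand of the output computes:
  t1 = add(-3, 9) = 6
  t2 = mul(-3, 6) = -18
  t3 = add(4, -3) = 1
  t5 = mul(-18, 1) = -18
  t6 = sub(-18, 1) = -19
  t9 = sub(-3, -19) = 16

After the edit, cleaning proceeds:
  t3: a read changed (a3 4->8) — executes, giving 5.
  t5: a read changed (t3 1->5) — executes, giving -90.
  t6: a read changed (t5 -18->-90; t3 1->5) — executes, giving -95.
  t9: a read changed (t6 -19->-95) — executes, giving 92.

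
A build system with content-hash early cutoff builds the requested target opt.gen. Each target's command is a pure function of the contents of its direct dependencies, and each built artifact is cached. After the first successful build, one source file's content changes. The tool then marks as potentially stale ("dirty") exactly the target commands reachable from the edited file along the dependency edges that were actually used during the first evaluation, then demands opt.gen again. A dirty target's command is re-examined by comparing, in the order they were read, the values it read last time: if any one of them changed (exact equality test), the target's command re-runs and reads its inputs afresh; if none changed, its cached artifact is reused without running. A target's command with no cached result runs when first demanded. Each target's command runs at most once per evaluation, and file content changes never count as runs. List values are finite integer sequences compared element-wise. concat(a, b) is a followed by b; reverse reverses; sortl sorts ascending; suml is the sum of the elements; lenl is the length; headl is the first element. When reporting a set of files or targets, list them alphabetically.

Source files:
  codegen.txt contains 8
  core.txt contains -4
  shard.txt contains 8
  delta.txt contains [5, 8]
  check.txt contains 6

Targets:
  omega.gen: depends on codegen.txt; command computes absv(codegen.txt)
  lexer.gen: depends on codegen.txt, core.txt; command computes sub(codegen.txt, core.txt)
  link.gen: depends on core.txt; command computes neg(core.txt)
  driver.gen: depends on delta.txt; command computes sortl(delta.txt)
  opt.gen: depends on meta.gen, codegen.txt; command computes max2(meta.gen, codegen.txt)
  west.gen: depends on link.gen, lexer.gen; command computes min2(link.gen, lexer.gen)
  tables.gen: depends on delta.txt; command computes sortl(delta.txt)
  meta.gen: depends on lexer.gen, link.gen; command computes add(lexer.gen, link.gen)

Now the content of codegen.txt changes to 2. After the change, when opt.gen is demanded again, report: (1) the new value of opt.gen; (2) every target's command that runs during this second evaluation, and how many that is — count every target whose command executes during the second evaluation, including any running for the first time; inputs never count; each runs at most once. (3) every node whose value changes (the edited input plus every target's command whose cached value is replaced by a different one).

New value of opt.gen: 10.
Target commands that run: lexer.gen, meta.gen, opt.gen — 3 in total.
Values that change: codegen.txt, lexer.gen, meta.gen, opt.gen.

First evaluation (everything demanded from the output):
  lexer.gen = sub(8, -4) = 12
  link.gen = neg(-4) = 4
  meta.gen = add(12, 4) = 16
  opt.gen = max2(16, 8) = 16

Propagation after the edit:
  lexer.gen: runs — codegen.txt 8->2; result 6.
  meta.gen: runs — lexer.gen 12->6; result 10.
  opt.gen: runs — meta.gen 16->10; codegen.txt 8->2; result 10.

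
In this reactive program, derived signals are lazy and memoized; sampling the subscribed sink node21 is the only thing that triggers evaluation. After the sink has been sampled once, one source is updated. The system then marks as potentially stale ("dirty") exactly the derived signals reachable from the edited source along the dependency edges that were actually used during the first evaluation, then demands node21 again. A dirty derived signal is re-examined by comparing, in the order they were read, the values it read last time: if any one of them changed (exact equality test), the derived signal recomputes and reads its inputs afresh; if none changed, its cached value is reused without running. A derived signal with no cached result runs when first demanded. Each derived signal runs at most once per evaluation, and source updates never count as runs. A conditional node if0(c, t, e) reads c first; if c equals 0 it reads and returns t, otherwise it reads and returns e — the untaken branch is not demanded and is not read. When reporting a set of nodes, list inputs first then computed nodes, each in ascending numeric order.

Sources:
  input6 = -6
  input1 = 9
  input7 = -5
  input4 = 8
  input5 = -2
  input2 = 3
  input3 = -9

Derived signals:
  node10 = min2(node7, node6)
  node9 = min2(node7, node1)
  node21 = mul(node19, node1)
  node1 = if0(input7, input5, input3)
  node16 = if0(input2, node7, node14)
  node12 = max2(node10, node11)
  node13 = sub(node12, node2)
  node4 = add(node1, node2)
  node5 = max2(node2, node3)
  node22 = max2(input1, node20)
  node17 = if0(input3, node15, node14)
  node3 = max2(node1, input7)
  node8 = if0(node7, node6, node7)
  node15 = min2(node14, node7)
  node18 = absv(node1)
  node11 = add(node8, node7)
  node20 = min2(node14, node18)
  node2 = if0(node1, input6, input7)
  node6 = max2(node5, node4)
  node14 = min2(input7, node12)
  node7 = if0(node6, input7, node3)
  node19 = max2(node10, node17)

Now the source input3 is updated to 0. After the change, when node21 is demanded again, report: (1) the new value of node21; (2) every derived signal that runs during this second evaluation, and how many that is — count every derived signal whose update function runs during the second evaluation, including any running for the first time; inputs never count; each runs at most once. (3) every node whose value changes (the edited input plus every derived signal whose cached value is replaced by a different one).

Demanding node21 again yields 0.
11 derived signals run: node1, node2, node3, node4, node5, node6, node7, node10, node15, node17, node21.
The nodes whose values change: input3, node1, node2, node3, node4, node5, node6, node21.
Note the branch switch — node15 had no cache and runs now for the first time.

First demand of the output computes:
  node1 = if0(input7=-5 -> else branch input3) = -9
  node2 = if0(node1=-9 -> else branch input7) = -5
  node3 = max2(-9, -5) = -5
  node4 = add(-9, -5) = -14
  node5 = max2(-5, -5) = -5
  node6 = max2(-5, -14) = -5
  node7 = if0(node6=-5 -> else branch node3) = -5
  node8 = if0(node7=-5 -> else branch node7) = -5
  node10 = min2(-5, -5) = -5
  node11 = add(-5, -5) = -10
  node12 = max2(-5, -10) = -5
  node14 = min2(-5, -5) = -5
  node17 = if0(input3=-9 -> else branch node14) = -5
  node19 = max2(-5, -5) = -5
  node21 = mul(-5, -9) = 45

After the edit, cleaning proceeds:
  node1: a read changed (input3 -9->0) — executes, giving 0.
  node2: a read changed (node1 -9->0) — executes, giving -6.
  node3: a read changed (node1 -9->0) — executes, giving 0.
  node4: a read changed (node1 -9->0; node2 -5->-6) — executes, giving -6.
  node5: a read changed (node2 -5->-6; node3 -5->0) — executes, giving 0.
  node6: a read changed (node5 -5->0; node4 -14->-6) — executes, giving 0.
  node7: a read changed (node6 -5->0; node3 -5->0) — executes, giving -5 — identical to its old value.
  node8: dirty, but its reads are unchanged (node7 unchanged, node7 unchanged); cached -5 stands.
  node10: a read changed (node6 -5->0) — executes, giving -5 — identical to its old value.
  node11: dirty, but its reads are unchanged (node8 unchanged, node7 unchanged); cached -10 stands.
  node12: dirty, but its reads are unchanged (node10 unchanged, node11 unchanged); cached -5 stands.
  node14: dirty, but its reads are unchanged (input7 unchanged, node12 unchanged); cached -5 stands.
  node15: had never run; runs now, result -5.
  node17: a read changed (input3 -9->0) — executes, giving -5 — identical to its old value.
  node19: dirty, but its reads are unchanged (node10 unchanged, node17 unchanged); cached -5 stands.
  node21: a read changed (node1 -9->0) — executes, giving 0.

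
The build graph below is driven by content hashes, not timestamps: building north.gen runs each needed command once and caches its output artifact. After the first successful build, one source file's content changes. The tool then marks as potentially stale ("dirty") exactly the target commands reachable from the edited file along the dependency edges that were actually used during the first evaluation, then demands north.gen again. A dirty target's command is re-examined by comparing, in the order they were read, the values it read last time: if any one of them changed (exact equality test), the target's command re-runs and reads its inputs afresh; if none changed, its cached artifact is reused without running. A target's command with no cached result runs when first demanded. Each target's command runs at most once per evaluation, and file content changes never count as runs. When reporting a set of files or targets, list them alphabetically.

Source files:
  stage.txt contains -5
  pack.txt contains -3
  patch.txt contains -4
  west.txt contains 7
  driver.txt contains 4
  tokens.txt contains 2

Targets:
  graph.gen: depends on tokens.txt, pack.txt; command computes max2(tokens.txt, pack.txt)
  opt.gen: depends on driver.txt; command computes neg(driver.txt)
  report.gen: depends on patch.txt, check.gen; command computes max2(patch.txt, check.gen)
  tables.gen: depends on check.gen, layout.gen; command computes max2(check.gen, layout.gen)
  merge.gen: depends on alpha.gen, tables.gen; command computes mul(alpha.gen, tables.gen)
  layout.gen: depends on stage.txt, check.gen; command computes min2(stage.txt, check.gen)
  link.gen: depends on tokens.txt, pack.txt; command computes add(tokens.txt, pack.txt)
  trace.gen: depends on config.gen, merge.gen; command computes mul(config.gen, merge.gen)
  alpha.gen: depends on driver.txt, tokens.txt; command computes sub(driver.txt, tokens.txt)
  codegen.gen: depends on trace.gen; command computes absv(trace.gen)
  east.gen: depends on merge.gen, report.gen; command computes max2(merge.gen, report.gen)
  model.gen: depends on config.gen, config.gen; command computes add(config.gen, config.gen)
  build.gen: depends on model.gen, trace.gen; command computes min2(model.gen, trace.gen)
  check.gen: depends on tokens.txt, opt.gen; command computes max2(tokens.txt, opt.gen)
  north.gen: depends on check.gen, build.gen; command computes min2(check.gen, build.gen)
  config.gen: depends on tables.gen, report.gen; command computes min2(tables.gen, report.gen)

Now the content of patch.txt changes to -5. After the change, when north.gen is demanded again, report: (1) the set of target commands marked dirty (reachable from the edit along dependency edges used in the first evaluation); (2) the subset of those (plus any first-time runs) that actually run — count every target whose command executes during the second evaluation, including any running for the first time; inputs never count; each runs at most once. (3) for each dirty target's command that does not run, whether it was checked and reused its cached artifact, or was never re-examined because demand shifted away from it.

Dirty set: build.gen, config.gen, model.gen, north.gen, report.gen, trace.gen.
Run set: report.gen (1 run).
Re-examined without running (cache reused): build.gen, config.gen, model.gen, north.gen, trace.gen.
The important point: report.gen recomputes to an identical value, and the output ends up unchanged.

Initial pass — values computed on the first demand:
  alpha.gen = sub(4, 2) = 2
  opt.gen = neg(4) = -4
  check.gen = max2(2, -4) = 2
  layout.gen = min2(-5, 2) = -5
  report.gen = max2(-4, 2) = 2
  tables.gen = max2(2, -5) = 2
  config.gen = min2(2, 2) = 2
  merge.gen = mul(2, 2) = 4
  model.gen = add(2, 2) = 4
  trace.gen = mul(2, 4) = 8
  build.gen = min2(4, 8) = 4
  north.gen = min2(2, 4) = 2

Second demand — change propagation:
  report.gen: re-runs because patch.txt -4->-5; new result 2 (unchanged).
  config.gen: re-examined; everything it read last time is the same (tables.gen unchanged, report.gen unchanged) — cache 2 kept, no run.
  model.gen: re-examined; everything it read last time is the same (config.gen unchanged, config.gen unchanged) — cache 4 kept, no run.
  trace.gen: re-examined; everything it read last time is the same (config.gen unchanged, merge.gen unchanged) — cache 8 kept, no run.
  build.gen: re-examined; everything it read last time is the same (model.gen unchanged, trace.gen unchanged) — cache 4 kept, no run.
  north.gen: re-examined; everything it read last time is the same (check.gen unchanged, build.gen unchanged) — cache 2 kept, no run.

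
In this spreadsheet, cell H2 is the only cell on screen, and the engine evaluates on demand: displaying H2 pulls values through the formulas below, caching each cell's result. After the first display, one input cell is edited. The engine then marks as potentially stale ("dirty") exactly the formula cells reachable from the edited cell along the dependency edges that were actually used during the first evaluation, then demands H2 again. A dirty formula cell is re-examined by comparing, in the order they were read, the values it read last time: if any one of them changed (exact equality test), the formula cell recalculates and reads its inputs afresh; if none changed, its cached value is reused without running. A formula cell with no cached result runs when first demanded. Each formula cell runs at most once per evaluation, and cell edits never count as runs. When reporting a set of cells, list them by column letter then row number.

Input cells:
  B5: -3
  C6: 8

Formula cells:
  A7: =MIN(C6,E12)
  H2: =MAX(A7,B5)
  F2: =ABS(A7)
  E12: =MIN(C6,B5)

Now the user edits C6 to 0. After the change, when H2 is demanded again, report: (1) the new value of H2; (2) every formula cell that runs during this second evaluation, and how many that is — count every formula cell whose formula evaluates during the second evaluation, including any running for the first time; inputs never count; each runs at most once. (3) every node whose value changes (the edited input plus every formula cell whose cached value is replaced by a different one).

H2 now evaluates to -3.
Run set: A7, E12 (2 run).
Changed values: C6.
The important point: at H2 every value read last time is unchanged, so the dirty flag clears without a run.

Initial pass — values computed on the first demand:
  E12 = MIN(8, -3) = -3
  A7 = MIN(8, -3) = -3
  H2 = MAX(-3, -3) = -3

Second demand — change propagation:
  E12: re-runs because C6 8->0; new result -3 (unchanged).
  A7: re-runs because C6 8->0; new result -3 (unchanged).
  H2: re-examined; everything it read last time is the same (A7 unchanged, B5 unchanged) — cache -3 kept, no run.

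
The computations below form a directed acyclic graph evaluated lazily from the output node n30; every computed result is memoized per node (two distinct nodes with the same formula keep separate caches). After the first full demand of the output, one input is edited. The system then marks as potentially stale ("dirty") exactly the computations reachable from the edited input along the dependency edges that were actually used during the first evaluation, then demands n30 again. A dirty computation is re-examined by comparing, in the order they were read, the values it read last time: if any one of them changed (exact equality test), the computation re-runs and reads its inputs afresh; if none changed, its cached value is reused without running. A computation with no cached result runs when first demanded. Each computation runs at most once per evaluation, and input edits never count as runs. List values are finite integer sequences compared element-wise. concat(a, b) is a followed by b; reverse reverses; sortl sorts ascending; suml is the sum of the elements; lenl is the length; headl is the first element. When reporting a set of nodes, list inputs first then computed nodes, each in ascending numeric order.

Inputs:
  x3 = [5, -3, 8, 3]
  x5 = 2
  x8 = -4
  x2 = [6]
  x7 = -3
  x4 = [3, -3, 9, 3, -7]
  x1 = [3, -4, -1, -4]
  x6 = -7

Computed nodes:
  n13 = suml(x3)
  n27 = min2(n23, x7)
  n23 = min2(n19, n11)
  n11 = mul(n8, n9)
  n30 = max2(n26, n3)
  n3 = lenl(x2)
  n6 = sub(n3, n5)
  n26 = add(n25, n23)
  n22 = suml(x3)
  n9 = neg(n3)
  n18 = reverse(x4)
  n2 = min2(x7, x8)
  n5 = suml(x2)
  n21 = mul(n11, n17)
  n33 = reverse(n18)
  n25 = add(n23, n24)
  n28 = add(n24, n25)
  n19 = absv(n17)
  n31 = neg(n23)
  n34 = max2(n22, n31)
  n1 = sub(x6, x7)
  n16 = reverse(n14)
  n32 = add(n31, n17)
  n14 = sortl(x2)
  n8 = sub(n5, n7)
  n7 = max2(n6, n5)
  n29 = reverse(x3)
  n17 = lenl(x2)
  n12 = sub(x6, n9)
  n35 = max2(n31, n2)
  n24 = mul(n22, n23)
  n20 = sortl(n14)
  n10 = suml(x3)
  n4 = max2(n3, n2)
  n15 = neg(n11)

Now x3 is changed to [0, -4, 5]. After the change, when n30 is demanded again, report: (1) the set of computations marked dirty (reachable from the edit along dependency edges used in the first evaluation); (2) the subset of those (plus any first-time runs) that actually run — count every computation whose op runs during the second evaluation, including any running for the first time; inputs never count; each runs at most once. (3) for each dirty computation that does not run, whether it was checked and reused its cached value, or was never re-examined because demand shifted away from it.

The edit dirties: n22, n24, n25, n26, n30.
2 computations run: n22, n24.
Cache hits after checking: n25, n26, n30.
Note the absorption at n24: it re-runs yet its value is the same, leaving the output's value untouched.

First demand of the output computes:
  n3 = lenl([6]) = 1
  n5 = suml([6]) = 6
  n6 = sub(1, 6) = -5
  n7 = max2(-5, 6) = 6
  n8 = sub(6, 6) = 0
  n9 = neg(1) = -1
  n11 = mul(0, -1) = 0
  n17 = lenl([6]) = 1
  n19 = absv(1) = 1
  n22 = suml([5, -3, 8, 3]) = 13
  n23 = min2(1, 0) = 0
  n24 = mul(13, 0) = 0
  n25 = add(0, 0) = 0
  n26 = add(0, 0) = 0
  n30 = max2(0, 1) = 1

After the edit, cleaning proceeds:
  n22: a read changed (x3 [5, -3, 8, 3]->[0, -4, 5]) — executes, giving 1.
  n24: a read changed (n22 13->1) — executes, giving 0 — identical to its old value.
  n25: dirty, but its reads are unchanged (n23 unchanged, n24 unchanged); cached 0 stands.
  n26: dirty, but its reads are unchanged (n25 unchanged, n23 unchanged); cached 0 stands.
  n30: dirty, but its reads are unchanged (n26 unchanged, n3 unchanged); cached 1 stands.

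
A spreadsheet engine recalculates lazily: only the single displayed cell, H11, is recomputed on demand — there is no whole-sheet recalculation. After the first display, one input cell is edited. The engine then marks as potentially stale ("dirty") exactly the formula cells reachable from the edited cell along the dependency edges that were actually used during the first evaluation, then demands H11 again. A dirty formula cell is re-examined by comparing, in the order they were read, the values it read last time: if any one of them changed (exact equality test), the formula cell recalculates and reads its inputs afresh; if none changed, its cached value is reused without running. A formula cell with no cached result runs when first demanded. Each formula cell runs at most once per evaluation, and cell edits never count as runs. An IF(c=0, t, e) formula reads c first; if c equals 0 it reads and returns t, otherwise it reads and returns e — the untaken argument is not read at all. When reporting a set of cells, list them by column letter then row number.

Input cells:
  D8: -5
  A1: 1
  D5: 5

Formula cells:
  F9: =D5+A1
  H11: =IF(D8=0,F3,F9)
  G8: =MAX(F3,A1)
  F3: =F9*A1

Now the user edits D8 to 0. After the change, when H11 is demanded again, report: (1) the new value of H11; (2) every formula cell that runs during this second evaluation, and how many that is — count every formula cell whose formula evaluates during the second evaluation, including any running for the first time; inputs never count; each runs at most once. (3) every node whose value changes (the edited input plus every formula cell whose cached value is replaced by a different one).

First evaluation (everything demanded from the output):
  F9 = 5 + 1 = 6
  H11 = IF(D8=0: D8=-5 -> else branch F9) = 6

Propagation after the edit:
  F3: demanded for the first time — runs, produces 6.
  H11: runs — D8 -5->0; result 6 (same value as before).

Key observation: a condition flipped, so demand reaches new nodes — F3 runs for the first time.

New value of H11: 6.
Formula cells that run: F3, H11 — 2 in total.
Values that change: D8.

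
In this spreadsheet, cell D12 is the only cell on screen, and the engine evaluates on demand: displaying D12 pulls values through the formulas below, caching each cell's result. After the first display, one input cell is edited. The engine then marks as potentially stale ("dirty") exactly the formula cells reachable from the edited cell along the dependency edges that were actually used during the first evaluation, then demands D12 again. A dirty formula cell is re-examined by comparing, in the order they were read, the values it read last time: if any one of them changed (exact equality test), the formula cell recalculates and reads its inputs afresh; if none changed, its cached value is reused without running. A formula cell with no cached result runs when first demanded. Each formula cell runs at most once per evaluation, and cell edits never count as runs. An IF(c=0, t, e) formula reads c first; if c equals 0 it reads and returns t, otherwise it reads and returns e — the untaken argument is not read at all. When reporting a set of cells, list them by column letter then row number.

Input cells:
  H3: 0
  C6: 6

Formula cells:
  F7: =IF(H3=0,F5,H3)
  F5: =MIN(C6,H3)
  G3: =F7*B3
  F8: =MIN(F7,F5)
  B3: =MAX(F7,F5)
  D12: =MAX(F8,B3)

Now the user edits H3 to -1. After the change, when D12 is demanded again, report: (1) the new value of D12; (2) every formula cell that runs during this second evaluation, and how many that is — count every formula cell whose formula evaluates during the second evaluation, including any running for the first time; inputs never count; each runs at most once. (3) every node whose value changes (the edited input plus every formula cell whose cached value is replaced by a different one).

D12 now evaluates to -1.
Run set: B3, D12, F5, F7, F8 (5 run).
Changed values: B3, D12, F5, F7, F8, H3.

Initial pass — values computed on the first demand:
  F5 = MIN(6, 0) = 0
  F7 = IF(H3=0: H3=0 -> then branch F5) = 0
  B3 = MAX(0, 0) = 0
  F8 = MIN(0, 0) = 0
  D12 = MAX(0, 0) = 0

Second demand — change propagation:
  F5: re-runs because H3 0->-1; new result -1.
  F7: re-runs because H3 0->-1; F5 0->-1; new result -1.
  B3: re-runs because F7 0->-1; F5 0->-1; new result -1.
  F8: re-runs because F7 0->-1; F5 0->-1; new result -1.
  D12: re-runs because F8 0->-1; B3 0->-1; new result -1.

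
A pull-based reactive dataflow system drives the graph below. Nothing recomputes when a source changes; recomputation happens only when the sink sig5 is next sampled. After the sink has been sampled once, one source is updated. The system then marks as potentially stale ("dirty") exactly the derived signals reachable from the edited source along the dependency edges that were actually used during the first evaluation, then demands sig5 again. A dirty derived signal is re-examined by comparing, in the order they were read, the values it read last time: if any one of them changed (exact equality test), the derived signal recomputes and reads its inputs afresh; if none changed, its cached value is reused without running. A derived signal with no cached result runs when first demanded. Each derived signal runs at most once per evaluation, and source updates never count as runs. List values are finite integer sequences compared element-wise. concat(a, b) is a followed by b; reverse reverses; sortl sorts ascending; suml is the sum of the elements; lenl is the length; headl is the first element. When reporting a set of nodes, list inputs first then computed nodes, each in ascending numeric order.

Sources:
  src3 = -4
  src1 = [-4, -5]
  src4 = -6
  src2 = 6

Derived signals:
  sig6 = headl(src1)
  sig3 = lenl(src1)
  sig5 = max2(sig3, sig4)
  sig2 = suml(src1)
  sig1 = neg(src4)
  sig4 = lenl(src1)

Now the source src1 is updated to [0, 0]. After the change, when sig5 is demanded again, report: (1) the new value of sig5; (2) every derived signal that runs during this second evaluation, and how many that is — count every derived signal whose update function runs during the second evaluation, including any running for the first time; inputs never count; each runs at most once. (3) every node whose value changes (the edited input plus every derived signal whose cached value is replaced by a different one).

New value of sig5: 2.
Derived signals that run: sig3, sig4 — 2 in total.
Values that change: src1.
Key observation: the cutoff stops propagation at sig5 — its inputs' values are unchanged, so it reuses its cache.

First evaluation (everything demanded from the output):
  sig3 = lenl([-4, -5]) = 2
  sig4 = lenl([-4, -5]) = 2
  sig5 = max2(2, 2) = 2

Propagation after the edit:
  sig3: runs — src1 [-4, -5]->[0, 0]; result 2 (same value as before).
  sig4: runs — src1 [-4, -5]->[0, 0]; result 2 (same value as before).
  sig5: checked — values it read are unchanged (sig3 unchanged, sig4 unchanged); reused cached 2 without running.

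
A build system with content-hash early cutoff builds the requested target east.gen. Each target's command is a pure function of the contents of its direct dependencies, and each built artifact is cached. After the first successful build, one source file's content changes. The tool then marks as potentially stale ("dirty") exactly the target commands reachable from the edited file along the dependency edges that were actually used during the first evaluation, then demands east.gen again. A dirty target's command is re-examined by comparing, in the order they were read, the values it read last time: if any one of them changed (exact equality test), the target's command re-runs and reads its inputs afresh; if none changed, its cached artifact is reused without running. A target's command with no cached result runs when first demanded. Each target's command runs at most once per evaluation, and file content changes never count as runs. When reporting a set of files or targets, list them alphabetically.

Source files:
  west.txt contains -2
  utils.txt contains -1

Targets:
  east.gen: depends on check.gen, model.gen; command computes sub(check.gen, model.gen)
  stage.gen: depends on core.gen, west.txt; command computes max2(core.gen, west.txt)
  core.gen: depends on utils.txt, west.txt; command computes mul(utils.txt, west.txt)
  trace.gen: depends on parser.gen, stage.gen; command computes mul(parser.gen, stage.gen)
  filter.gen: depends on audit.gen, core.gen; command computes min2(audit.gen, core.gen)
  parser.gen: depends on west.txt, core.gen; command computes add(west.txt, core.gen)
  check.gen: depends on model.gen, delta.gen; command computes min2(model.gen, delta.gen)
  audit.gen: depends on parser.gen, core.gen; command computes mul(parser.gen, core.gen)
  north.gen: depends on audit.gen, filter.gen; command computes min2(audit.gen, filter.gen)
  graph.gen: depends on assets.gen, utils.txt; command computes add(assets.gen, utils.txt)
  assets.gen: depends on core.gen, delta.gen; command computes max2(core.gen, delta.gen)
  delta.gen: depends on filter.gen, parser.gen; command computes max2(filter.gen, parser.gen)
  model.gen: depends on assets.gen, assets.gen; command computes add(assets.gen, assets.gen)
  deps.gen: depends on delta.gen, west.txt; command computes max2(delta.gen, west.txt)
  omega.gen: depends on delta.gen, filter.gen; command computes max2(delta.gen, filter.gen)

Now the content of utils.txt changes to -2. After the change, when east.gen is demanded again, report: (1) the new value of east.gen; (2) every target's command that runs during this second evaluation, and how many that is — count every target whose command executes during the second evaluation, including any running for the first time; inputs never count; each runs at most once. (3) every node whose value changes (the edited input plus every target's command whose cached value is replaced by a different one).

First evaluation (everything demanded from the output):
  core.gen = mul(-1, -2) = 2
  parser.gen = add(-2, 2) = 0
  audit.gen = mul(0, 2) = 0
  filter.gen = min2(0, 2) = 0
  delta.gen = max2(0, 0) = 0
  assets.gen = max2(2, 0) = 2
  model.gen = add(2, 2) = 4
  check.gen = min2(4, 0) = 0
  east.gen = sub(0, 4) = -4

Propagation after the edit:
  core.gen: runs — utils.txt -1->-2; result 4.
  parser.gen: runs — core.gen 2->4; result 2.
  audit.gen: runs — parser.gen 0->2; core.gen 2->4; result 8.
  filter.gen: runs — audit.gen 0->8; core.gen 2->4; result 4.
  delta.gen: runs — filter.gen 0->4; parser.gen 0->2; result 4.
  assets.gen: runs — core.gen 2->4; delta.gen 0->4; result 4.
  model.gen: runs — assets.gen 2->4; assets.gen 2->4; result 8.
  check.gen: runs — model.gen 4->8; delta.gen 0->4; result 4.
  east.gen: runs — check.gen 0->4; model.gen 4->8; result -4 (same value as before).

New value of east.gen: -4.
Target commands that run: assets.gen, audit.gen, check.gen, core.gen, delta.gen, east.gen, filter.gen, model.gen, parser.gen — 9 in total.
Values that change: assets.gen, audit.gen, check.gen, core.gen, delta.gen, filter.gen, model.gen, parser.gen, utils.txt.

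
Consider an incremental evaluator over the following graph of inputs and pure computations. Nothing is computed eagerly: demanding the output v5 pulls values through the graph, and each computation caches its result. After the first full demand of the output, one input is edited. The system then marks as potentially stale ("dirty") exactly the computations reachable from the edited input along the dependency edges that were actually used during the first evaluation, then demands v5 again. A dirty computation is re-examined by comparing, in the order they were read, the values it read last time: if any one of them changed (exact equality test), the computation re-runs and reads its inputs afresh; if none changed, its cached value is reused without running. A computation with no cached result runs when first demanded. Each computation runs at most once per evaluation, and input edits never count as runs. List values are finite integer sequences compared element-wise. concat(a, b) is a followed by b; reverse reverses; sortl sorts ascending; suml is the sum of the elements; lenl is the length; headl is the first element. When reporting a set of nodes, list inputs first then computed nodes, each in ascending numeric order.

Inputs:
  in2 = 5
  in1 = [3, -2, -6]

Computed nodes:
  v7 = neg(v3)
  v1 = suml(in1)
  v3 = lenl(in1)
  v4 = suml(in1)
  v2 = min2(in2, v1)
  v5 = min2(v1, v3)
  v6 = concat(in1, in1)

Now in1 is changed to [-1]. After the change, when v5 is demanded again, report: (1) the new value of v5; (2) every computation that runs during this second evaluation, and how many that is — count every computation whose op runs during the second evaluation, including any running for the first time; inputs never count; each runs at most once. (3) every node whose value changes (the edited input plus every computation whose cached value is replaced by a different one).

Initial pass — values computed on the first demand:
  v1 = suml([3, -2, -6]) = -5
  v3 = lenl([3, -2, -6]) = 3
  v5 = min2(-5, 3) = -5

Second demand — change propagation:
  v1: re-runs because in1 [3, -2, -6]->[-1]; new result -1.
  v3: re-runs because in1 [3, -2, -6]->[-1]; new result 1.
  v5: re-runs because v1 -5->-1; v3 3->1; new result -1.

v5 now evaluates to -1.
Run set: v1, v3, v5 (3 run).
Changed values: in1, v1, v3, v5.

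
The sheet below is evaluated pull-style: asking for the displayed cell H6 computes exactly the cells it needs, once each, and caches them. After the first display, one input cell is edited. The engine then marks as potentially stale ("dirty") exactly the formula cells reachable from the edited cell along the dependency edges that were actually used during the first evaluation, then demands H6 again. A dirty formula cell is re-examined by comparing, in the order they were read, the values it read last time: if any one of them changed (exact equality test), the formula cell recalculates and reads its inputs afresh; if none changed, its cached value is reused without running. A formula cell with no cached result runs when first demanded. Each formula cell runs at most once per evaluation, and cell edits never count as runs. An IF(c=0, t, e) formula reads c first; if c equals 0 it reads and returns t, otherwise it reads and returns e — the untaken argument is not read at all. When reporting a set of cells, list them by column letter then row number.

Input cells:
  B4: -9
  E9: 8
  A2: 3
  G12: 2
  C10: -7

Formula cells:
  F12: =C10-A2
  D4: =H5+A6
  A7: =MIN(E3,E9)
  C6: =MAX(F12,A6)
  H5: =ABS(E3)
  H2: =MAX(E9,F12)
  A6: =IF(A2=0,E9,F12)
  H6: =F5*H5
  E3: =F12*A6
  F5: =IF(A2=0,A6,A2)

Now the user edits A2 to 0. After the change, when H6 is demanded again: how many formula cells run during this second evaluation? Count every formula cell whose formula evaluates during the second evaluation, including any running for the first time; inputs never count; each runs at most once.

6 formula cells run: A6, E3, F5, F12, H5, H6.

First demand of the output computes:
  F12 = -7 - 3 = -10
  A6 = IF(A2=0: A2=3 -> else branch F12) = -10
  E3 = -10 * -10 = 100
  F5 = IF(A2=0: A2=3 -> else branch A2) = 3
  H5 = ABS(100) = 100
  H6 = 3 * 100 = 300

After the edit, cleaning proceeds:
  F12: a read changed (A2 3->0) — executes, giving -7.
  A6: a read changed (A2 3->0; F12 -10->-7) — executes, giving 8.
  E3: a read changed (F12 -10->-7; A6 -10->8) — executes, giving -56.
  F5: a read changed (A2 3->0; A2 3->0) — executes, giving 8.
  H5: a read changed (E3 100->-56) — executes, giving 56.
  H6: a read changed (F5 3->8; H5 100->56) — executes, giving 448.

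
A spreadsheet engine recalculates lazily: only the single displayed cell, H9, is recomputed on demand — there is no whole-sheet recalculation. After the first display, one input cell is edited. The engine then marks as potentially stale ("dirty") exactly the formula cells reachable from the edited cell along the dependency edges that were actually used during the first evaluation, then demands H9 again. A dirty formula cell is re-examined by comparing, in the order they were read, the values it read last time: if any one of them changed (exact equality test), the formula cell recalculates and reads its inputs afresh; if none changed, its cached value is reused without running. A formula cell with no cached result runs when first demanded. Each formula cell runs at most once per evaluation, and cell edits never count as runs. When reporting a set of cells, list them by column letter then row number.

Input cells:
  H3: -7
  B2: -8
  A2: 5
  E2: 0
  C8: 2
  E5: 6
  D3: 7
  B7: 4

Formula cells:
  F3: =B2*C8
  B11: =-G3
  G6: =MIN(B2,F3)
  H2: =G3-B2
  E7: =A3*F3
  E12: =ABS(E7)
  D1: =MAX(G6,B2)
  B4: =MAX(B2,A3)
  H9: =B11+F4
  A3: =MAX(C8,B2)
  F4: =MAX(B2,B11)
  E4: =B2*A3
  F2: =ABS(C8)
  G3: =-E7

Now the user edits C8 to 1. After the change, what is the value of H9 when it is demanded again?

New value of H9: -16.

First evaluation (everything demanded from the output):
  A3 = MAX(2, -8) = 2
  F3 = -8 * 2 = -16
  E7 = 2 * -16 = -32
  G3 = -(-32) = 32
  B11 = -(32) = -32
  F4 = MAX(-8, -32) = -8
  H9 = -32 + -8 = -40

Propagation after the edit:
  A3: runs — C8 2->1; result 1.
  F3: runs — C8 2->1; result -8.
  E7: runs — A3 2->1; F3 -16->-8; result -8.
  G3: runs — E7 -32->-8; result 8.
  B11: runs — G3 32->8; result -8.
  F4: runs — B11 -32->-8; result -8 (same value as before).
  H9: runs — B11 -32->-8; result -16.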